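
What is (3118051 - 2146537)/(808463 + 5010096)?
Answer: 971514/5818559 ≈ 0.16697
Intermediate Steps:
(3118051 - 2146537)/(808463 + 5010096) = 971514/5818559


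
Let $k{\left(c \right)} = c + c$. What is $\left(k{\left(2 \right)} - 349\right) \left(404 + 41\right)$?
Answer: $-153525$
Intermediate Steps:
$k{\left(c \right)} = 2 c$
$\left(k{\left(2 \right)} - 349\right) \left(404 + 41\right) = \left(2 \cdot 2 - 349\right) \left(404 + 41\right) = \left(4 - 349\right) 445 = \left(-345\right) 445 = -153525$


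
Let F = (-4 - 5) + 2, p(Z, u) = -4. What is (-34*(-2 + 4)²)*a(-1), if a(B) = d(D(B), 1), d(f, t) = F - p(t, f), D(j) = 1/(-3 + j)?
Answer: 408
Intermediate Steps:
F = -7 (F = -9 + 2 = -7)
d(f, t) = -3 (d(f, t) = -7 - 1*(-4) = -7 + 4 = -3)
a(B) = -3
(-34*(-2 + 4)²)*a(-1) = -34*(-2 + 4)²*(-3) = -34*2²*(-3) = -34*4*(-3) = -136*(-3) = 408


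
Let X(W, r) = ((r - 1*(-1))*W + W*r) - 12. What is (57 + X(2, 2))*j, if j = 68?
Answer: 3740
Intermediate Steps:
X(W, r) = -12 + W*r + W*(1 + r) (X(W, r) = ((r + 1)*W + W*r) - 12 = ((1 + r)*W + W*r) - 12 = (W*(1 + r) + W*r) - 12 = (W*r + W*(1 + r)) - 12 = -12 + W*r + W*(1 + r))
(57 + X(2, 2))*j = (57 + (-12 + 2 + 2*2*2))*68 = (57 + (-12 + 2 + 8))*68 = (57 - 2)*68 = 55*68 = 3740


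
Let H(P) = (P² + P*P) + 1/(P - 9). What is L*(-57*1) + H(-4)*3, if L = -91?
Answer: 68676/13 ≈ 5282.8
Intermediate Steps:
H(P) = 1/(-9 + P) + 2*P² (H(P) = (P² + P²) + 1/(-9 + P) = 2*P² + 1/(-9 + P) = 1/(-9 + P) + 2*P²)
L*(-57*1) + H(-4)*3 = -(-5187) + ((1 - 18*(-4)² + 2*(-4)³)/(-9 - 4))*3 = -91*(-57) + ((1 - 18*16 + 2*(-64))/(-13))*3 = 5187 - (1 - 288 - 128)/13*3 = 5187 - 1/13*(-415)*3 = 5187 + (415/13)*3 = 5187 + 1245/13 = 68676/13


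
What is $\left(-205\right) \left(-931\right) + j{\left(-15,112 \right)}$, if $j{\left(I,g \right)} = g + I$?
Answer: $190952$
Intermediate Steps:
$j{\left(I,g \right)} = I + g$
$\left(-205\right) \left(-931\right) + j{\left(-15,112 \right)} = \left(-205\right) \left(-931\right) + \left(-15 + 112\right) = 190855 + 97 = 190952$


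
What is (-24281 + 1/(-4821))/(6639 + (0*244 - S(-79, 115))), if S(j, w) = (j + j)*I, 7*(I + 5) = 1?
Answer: -819410914/198147921 ≈ -4.1353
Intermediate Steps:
I = -34/7 (I = -5 + (⅐)*1 = -5 + ⅐ = -34/7 ≈ -4.8571)
S(j, w) = -68*j/7 (S(j, w) = (j + j)*(-34/7) = (2*j)*(-34/7) = -68*j/7)
(-24281 + 1/(-4821))/(6639 + (0*244 - S(-79, 115))) = (-24281 + 1/(-4821))/(6639 + (0*244 - (-68)*(-79)/7)) = (-24281 - 1/4821)/(6639 + (0 - 1*5372/7)) = -117058702/(4821*(6639 + (0 - 5372/7))) = -117058702/(4821*(6639 - 5372/7)) = -117058702/(4821*41101/7) = -117058702/4821*7/41101 = -819410914/198147921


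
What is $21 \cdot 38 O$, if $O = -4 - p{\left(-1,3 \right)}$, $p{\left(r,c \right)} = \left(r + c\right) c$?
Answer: $-7980$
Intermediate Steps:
$p{\left(r,c \right)} = c \left(c + r\right)$ ($p{\left(r,c \right)} = \left(c + r\right) c = c \left(c + r\right)$)
$O = -10$ ($O = -4 - 3 \left(3 - 1\right) = -4 - 3 \cdot 2 = -4 - 6 = -10$)
$21 \cdot 38 O = 21 \cdot 38 \left(-10\right) = 798 \left(-10\right) = -7980$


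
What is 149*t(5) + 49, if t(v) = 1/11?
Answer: 688/11 ≈ 62.545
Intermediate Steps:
t(v) = 1/11
149*t(5) + 49 = 149*(1/11) + 49 = 149/11 + 49 = 688/11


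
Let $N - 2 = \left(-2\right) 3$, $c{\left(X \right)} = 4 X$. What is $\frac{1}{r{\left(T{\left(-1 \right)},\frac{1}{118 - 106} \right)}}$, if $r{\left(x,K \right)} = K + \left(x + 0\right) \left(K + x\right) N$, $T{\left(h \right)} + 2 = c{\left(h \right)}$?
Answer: $- \frac{12}{1703} \approx -0.0070464$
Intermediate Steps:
$T{\left(h \right)} = -2 + 4 h$
$N = -4$ ($N = 2 - 6 = -4$)
$r{\left(x,K \right)} = K - 4 x \left(K + x\right)$ ($r{\left(x,K \right)} = K + \left(x + 0\right) \left(K + x\right) \left(-4\right) = K + x \left(K + x\right) \left(-4\right) = K - 4 x \left(K + x\right)$)
$\frac{1}{r{\left(T{\left(-1 \right)},\frac{1}{118 - 106} \right)}} = \frac{1}{\frac{1}{118 - 106} - 4 \left(-2 + 4 \left(-1\right)\right)^{2} - \frac{4 \left(-2 + 4 \left(-1\right)\right)}{118 - 106}} = \frac{1}{\frac{1}{12} - 4 \left(-2 - 4\right)^{2} - \frac{4 \left(-2 - 4\right)}{12}} = \frac{1}{\frac{1}{12} - 4 \left(-6\right)^{2} - \frac{1}{3} \left(-6\right)} = \frac{1}{\frac{1}{12} - 144 + 2} = \frac{1}{- \frac{1703}{12}} = - \frac{12}{1703}$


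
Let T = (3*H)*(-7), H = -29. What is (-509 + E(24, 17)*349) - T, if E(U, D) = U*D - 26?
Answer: 132200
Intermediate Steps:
E(U, D) = -26 + D*U (E(U, D) = D*U - 26 = -26 + D*U)
T = 609 (T = (3*(-29))*(-7) = -87*(-7) = 609)
(-509 + E(24, 17)*349) - T = (-509 + (-26 + 17*24)*349) - 1*609 = (-509 + (-26 + 408)*349) - 609 = (-509 + 382*349) - 609 = (-509 + 133318) - 609 = 132809 - 609 = 132200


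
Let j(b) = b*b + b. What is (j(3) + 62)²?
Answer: 5476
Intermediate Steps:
j(b) = b + b² (j(b) = b² + b = b + b²)
(j(3) + 62)² = (3*(1 + 3) + 62)² = (3*4 + 62)² = (12 + 62)² = 74² = 5476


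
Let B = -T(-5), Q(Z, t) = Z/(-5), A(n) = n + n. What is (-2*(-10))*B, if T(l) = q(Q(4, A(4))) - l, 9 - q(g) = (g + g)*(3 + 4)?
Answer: -504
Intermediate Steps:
A(n) = 2*n
Q(Z, t) = -Z/5 (Q(Z, t) = Z*(-⅕) = -Z/5)
q(g) = 9 - 14*g (q(g) = 9 - (g + g)*(3 + 4) = 9 - 2*g*7 = 9 - 14*g)
T(l) = 101/5 - l (T(l) = (9 - (-14)*4/5) - l = (9 - 14*(-⅘)) - l = (9 + 56/5) - l = 101/5 - l)
B = -126/5 (B = -(101/5 - 1*(-5)) = -(101/5 + 5) = -1*126/5 = -126/5 ≈ -25.200)
(-2*(-10))*B = -2*(-10)*(-126/5) = 20*(-126/5) = -504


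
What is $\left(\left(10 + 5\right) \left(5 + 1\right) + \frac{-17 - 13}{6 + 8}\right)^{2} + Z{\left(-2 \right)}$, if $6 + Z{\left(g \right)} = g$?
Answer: $\frac{377833}{49} \approx 7710.9$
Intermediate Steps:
$Z{\left(g \right)} = -6 + g$
$\left(\left(10 + 5\right) \left(5 + 1\right) + \frac{-17 - 13}{6 + 8}\right)^{2} + Z{\left(-2 \right)} = \left(\left(10 + 5\right) \left(5 + 1\right) + \frac{-17 - 13}{6 + 8}\right)^{2} - 8 = \left(15 \cdot 6 - \frac{30}{14}\right)^{2} - 8 = \left(90 - \frac{15}{7}\right)^{2} - 8 = \left(\frac{615}{7}\right)^{2} - 8 = \frac{378225}{49} - 8 = \frac{377833}{49}$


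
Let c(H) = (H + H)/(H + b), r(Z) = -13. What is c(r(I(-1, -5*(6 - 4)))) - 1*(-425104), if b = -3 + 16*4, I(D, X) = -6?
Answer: 10202483/24 ≈ 4.2510e+5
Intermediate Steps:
b = 61 (b = -3 + 64 = 61)
c(H) = 2*H/(61 + H) (c(H) = (H + H)/(H + 61) = (2*H)/(61 + H) = 2*H/(61 + H))
c(r(I(-1, -5*(6 - 4)))) - 1*(-425104) = 2*(-13)/(61 - 13) - 1*(-425104) = 2*(-13)/48 + 425104 = 2*(-13)*(1/48) + 425104 = -13/24 + 425104 = 10202483/24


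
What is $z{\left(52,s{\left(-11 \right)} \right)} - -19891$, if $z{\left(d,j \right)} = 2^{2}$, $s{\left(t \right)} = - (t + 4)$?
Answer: $19895$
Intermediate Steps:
$s{\left(t \right)} = -4 - t$ ($s{\left(t \right)} = - (4 + t) = -4 - t$)
$z{\left(d,j \right)} = 4$
$z{\left(52,s{\left(-11 \right)} \right)} - -19891 = 4 - -19891 = 4 + 19891 = 19895$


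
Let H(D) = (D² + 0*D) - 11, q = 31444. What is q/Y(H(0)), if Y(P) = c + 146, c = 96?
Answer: 15722/121 ≈ 129.93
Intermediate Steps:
H(D) = -11 + D² (H(D) = (D² + 0) - 11 = D² - 11 = -11 + D²)
Y(P) = 242 (Y(P) = 96 + 146 = 242)
q/Y(H(0)) = 31444/242 = 31444*(1/242) = 15722/121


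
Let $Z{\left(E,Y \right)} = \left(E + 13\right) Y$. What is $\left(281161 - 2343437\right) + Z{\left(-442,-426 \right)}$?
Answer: $-1879522$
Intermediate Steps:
$Z{\left(E,Y \right)} = Y \left(13 + E\right)$ ($Z{\left(E,Y \right)} = \left(13 + E\right) Y = Y \left(13 + E\right)$)
$\left(281161 - 2343437\right) + Z{\left(-442,-426 \right)} = \left(281161 - 2343437\right) - 426 \left(13 - 442\right) = \left(281161 - 2343437\right) - -182754 = -2062276 + 182754 = -1879522$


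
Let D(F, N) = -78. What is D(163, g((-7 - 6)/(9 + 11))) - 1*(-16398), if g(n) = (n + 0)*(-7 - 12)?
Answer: 16320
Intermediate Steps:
g(n) = -19*n (g(n) = n*(-19) = -19*n)
D(163, g((-7 - 6)/(9 + 11))) - 1*(-16398) = -78 - 1*(-16398) = -78 + 16398 = 16320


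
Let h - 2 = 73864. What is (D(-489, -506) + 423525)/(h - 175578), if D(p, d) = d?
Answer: -423019/101712 ≈ -4.1590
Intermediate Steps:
h = 73866 (h = 2 + 73864 = 73866)
(D(-489, -506) + 423525)/(h - 175578) = (-506 + 423525)/(73866 - 175578) = 423019/(-101712) = 423019*(-1/101712) = -423019/101712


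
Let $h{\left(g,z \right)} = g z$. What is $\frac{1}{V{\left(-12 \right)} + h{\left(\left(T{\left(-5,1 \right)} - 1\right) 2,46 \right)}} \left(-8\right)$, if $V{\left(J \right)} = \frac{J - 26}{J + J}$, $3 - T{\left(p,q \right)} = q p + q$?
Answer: $- \frac{96}{6643} \approx -0.014451$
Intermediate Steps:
$T{\left(p,q \right)} = 3 - q - p q$ ($T{\left(p,q \right)} = 3 - \left(q p + q\right) = 3 - \left(p q + q\right) = 3 - \left(q + p q\right) = 3 - q - p q$)
$V{\left(J \right)} = \frac{-26 + J}{2 J}$
$\frac{1}{V{\left(-12 \right)} + h{\left(\left(T{\left(-5,1 \right)} - 1\right) 2,46 \right)}} \left(-8\right) = \frac{1}{\frac{-26 - 12}{2 \left(-12\right)} + \left(\left(3 - 1 - \left(-5\right) 1\right) - 1\right) 2 \cdot 46} \left(-8\right) = \frac{1}{\frac{1}{2} \left(- \frac{1}{12}\right) \left(-38\right) + \left(\left(3 - 1 + 5\right) - 1\right) 2 \cdot 46} \left(-8\right) = \frac{1}{\frac{19}{12} + \left(7 - 1\right) 2 \cdot 46} \left(-8\right) = \frac{1}{\frac{19}{12} + 6 \cdot 2 \cdot 46} \left(-8\right) = \frac{1}{\frac{19}{12} + 12 \cdot 46} \left(-8\right) = \frac{1}{\frac{19}{12} + 552} \left(-8\right) = \frac{1}{\frac{6643}{12}} \left(-8\right) = \frac{12}{6643} \left(-8\right) = - \frac{96}{6643}$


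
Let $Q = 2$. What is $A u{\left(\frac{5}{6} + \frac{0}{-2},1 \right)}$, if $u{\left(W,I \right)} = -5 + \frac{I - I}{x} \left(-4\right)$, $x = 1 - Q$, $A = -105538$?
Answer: $527690$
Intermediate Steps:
$x = -1$ ($x = 1 - 2 = -1$)
$u{\left(W,I \right)} = -5$ ($u{\left(W,I \right)} = -5 + \frac{I - I}{-1} \left(-4\right) = -5 + 0 \left(-1\right) \left(-4\right) = -5 + 0 \left(-4\right) = -5 + 0 = -5$)
$A u{\left(\frac{5}{6} + \frac{0}{-2},1 \right)} = \left(-105538\right) \left(-5\right) = 527690$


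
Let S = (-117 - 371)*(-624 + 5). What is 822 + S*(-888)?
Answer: -268239114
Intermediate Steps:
S = 302072 (S = -488*(-619) = 302072)
822 + S*(-888) = 822 + 302072*(-888) = 822 - 268239936 = -268239114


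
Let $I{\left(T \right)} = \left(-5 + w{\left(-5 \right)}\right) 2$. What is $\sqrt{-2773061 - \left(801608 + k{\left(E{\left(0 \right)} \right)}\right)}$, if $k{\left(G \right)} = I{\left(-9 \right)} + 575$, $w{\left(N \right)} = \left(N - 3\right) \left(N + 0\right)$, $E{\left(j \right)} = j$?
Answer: $i \sqrt{3575314} \approx 1890.8 i$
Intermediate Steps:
$w{\left(N \right)} = N \left(-3 + N\right)$ ($w{\left(N \right)} = \left(-3 + N\right) N = N \left(-3 + N\right)$)
$I{\left(T \right)} = 70$ ($I{\left(T \right)} = \left(-5 - 5 \left(-3 - 5\right)\right) 2 = \left(-5 - -40\right) 2 = \left(-5 + 40\right) 2 = 35 \cdot 2 = 70$)
$k{\left(G \right)} = 645$ ($k{\left(G \right)} = 70 + 575 = 645$)
$\sqrt{-2773061 - \left(801608 + k{\left(E{\left(0 \right)} \right)}\right)} = \sqrt{-2773061 + \left(\left(-1094026 + 292418\right) - 645\right)} = \sqrt{-2773061 - 802253} = \sqrt{-3575314} = i \sqrt{3575314}$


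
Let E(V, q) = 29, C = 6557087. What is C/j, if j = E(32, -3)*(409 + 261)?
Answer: 6557087/19430 ≈ 337.47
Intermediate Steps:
j = 19430 (j = 29*(409 + 261) = 29*670 = 19430)
C/j = 6557087/19430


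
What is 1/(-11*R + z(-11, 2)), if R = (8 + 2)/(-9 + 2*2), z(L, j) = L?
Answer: 1/11 ≈ 0.090909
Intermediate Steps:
R = -2 (R = 10/(-9 + 4) = 10/(-5) = 10*(-1/5) = -2)
1/(-11*R + z(-11, 2)) = 1/(-11*(-2) - 11) = 1/(22 - 11) = 1/11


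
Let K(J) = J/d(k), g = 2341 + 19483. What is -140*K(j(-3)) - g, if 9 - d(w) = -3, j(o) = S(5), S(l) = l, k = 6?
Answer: -65647/3 ≈ -21882.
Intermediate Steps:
j(o) = 5
d(w) = 12 (d(w) = 9 - 1*(-3) = 9 + 3 = 12)
g = 21824
K(J) = J/12
-140*K(j(-3)) - g = -35*5/3 - 1*21824 = -140*5/12 - 21824 = -175/3 - 21824 = -65647/3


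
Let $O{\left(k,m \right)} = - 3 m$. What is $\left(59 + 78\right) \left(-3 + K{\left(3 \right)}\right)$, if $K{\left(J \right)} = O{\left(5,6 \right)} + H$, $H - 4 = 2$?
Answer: $-2055$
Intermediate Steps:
$H = 6$ ($H = 4 + 2 = 6$)
$K{\left(J \right)} = -12$ ($K{\left(J \right)} = \left(-3\right) 6 + 6 = -18 + 6 = -12$)
$\left(59 + 78\right) \left(-3 + K{\left(3 \right)}\right) = \left(59 + 78\right) \left(-3 - 12\right) = 137 \left(-15\right) = -2055$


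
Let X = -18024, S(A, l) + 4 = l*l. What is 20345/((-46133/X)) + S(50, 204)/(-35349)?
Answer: 12960497813324/1630755417 ≈ 7947.5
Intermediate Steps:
S(A, l) = -4 + l² (S(A, l) = -4 + l*l = -4 + l²)
20345/((-46133/X)) + S(50, 204)/(-35349) = 20345/((-46133/(-18024))) + (-4 + 204²)/(-35349) = 20345/((-46133*(-1/18024))) + (-4 + 41616)*(-1/35349) = 20345/(46133/18024) + 41612*(-1/35349) = 20345*(18024/46133) - 41612/35349 = 366698280/46133 - 41612/35349 = 12960497813324/1630755417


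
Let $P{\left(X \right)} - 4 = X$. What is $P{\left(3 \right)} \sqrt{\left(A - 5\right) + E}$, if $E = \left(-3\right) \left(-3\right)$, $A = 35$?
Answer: $7 \sqrt{39} \approx 43.715$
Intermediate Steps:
$E = 9$
$P{\left(X \right)} = 4 + X$
$P{\left(3 \right)} \sqrt{\left(A - 5\right) + E} = \left(4 + 3\right) \sqrt{\left(35 - 5\right) + 9} = 7 \sqrt{\left(35 - 5\right) + 9} = 7 \sqrt{30 + 9} = 7 \sqrt{39}$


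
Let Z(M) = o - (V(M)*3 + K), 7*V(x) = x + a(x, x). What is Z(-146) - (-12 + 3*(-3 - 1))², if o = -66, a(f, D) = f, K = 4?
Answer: -3646/7 ≈ -520.86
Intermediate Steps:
V(x) = 2*x/7 (V(x) = (x + x)/7 = (2*x)/7 = 2*x/7)
Z(M) = -70 - 6*M/7 (Z(M) = -66 - ((2*M/7)*3 + 4) = -66 - (6*M/7 + 4) = -66 - (4 + 6*M/7) = -66 + (-4 - 6*M/7) = -70 - 6*M/7)
Z(-146) - (-12 + 3*(-3 - 1))² = (-70 - 6/7*(-146)) - (-12 + 3*(-3 - 1))² = (-70 + 876/7) - (-12 + 3*(-4))² = 386/7 - (-12 - 12)² = 386/7 - 1*(-24)² = 386/7 - 1*576 = 386/7 - 576 = -3646/7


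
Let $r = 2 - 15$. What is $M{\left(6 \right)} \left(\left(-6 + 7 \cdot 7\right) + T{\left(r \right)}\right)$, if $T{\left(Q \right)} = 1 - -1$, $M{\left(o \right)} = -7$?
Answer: $-315$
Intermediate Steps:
$r = -13$ ($r = 2 - 15 = -13$)
$T{\left(Q \right)} = 2$ ($T{\left(Q \right)} = 1 + 1 = 2$)
$M{\left(6 \right)} \left(\left(-6 + 7 \cdot 7\right) + T{\left(r \right)}\right) = - 7 \left(\left(-6 + 7 \cdot 7\right) + 2\right) = - 7 \left(\left(-6 + 49\right) + 2\right) = - 7 \left(43 + 2\right) = \left(-7\right) 45 = -315$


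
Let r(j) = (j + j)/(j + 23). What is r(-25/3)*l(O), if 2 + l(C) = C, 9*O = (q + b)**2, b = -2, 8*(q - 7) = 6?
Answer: -6025/3168 ≈ -1.9018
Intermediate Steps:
q = 31/4 (q = 7 + (1/8)*6 = 7 + 3/4 = 31/4 ≈ 7.7500)
r(j) = 2*j/(23 + j) (r(j) = (2*j)/(23 + j) = 2*j/(23 + j))
O = 529/144 (O = (31/4 - 2)**2/9 = (23/4)**2/9 = (1/9)*(529/16) = 529/144 ≈ 3.6736)
l(C) = -2 + C
r(-25/3)*l(O) = (2*(-25/3)/(23 - 25/3))*(-2 + 529/144) = (2*(-25*1/3)/(23 - 25*1/3))*(241/144) = (2*(-25/3)/(23 - 25/3))*(241/144) = (2*(-25/3)/(44/3))*(241/144) = (2*(-25/3)*(3/44))*(241/144) = -25/22*241/144 = -6025/3168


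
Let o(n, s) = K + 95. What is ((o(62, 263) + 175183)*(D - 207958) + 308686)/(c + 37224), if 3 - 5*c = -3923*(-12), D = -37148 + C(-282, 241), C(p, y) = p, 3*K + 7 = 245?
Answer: -71717127710/46349 ≈ -1.5473e+6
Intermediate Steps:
K = 238/3 (K = -7/3 + (⅓)*245 = -7/3 + 245/3 = 238/3 ≈ 79.333)
o(n, s) = 523/3 (o(n, s) = 238/3 + 95 = 523/3)
D = -37430 (D = -37148 - 282 = -37430)
c = -47073/5 (c = ⅗ - (-3923)*(-12)/5 = ⅗ - ⅕*47076 = ⅗ - 47076/5 = -47073/5 ≈ -9414.6)
((o(62, 263) + 175183)*(D - 207958) + 308686)/(c + 37224) = ((523/3 + 175183)*(-37430 - 207958) + 308686)/(-47073/5 + 37224) = ((526072/3)*(-245388) + 308686)/(139047/5) = (-43030585312 + 308686)*(5/139047) = -43030276626*5/139047 = -71717127710/46349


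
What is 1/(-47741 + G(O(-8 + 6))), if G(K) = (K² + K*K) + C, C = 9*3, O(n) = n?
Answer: -1/47706 ≈ -2.0962e-5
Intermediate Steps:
C = 27
G(K) = 27 + 2*K² (G(K) = (K² + K*K) + 27 = (K² + K²) + 27 = 2*K² + 27 = 27 + 2*K²)
1/(-47741 + G(O(-8 + 6))) = 1/(-47741 + (27 + 2*(-8 + 6)²)) = 1/(-47741 + (27 + 2*(-2)²)) = 1/(-47741 + (27 + 2*4)) = 1/(-47741 + (27 + 8)) = 1/(-47741 + 35) = 1/(-47706) = -1/47706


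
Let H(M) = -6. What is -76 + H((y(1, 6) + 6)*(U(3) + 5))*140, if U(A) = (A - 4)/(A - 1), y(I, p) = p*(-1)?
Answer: -916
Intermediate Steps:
y(I, p) = -p
U(A) = (-4 + A)/(-1 + A)
-76 + H((y(1, 6) + 6)*(U(3) + 5))*140 = -76 - 6*140 = -76 - 840 = -916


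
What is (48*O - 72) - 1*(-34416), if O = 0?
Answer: 34344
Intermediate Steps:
(48*O - 72) - 1*(-34416) = (48*0 - 72) - 1*(-34416) = (0 - 72) + 34416 = -72 + 34416 = 34344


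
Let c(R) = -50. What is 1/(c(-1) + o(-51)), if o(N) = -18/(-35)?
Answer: -35/1732 ≈ -0.020208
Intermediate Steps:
o(N) = 18/35 (o(N) = -18*(-1/35) = 18/35)
1/(c(-1) + o(-51)) = 1/(-50 + 18/35) = 1/(-1732/35) = -35/1732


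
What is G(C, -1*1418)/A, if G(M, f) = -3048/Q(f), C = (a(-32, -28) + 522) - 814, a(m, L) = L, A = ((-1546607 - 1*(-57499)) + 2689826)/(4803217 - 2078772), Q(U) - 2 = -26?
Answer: 346004515/1200718 ≈ 288.16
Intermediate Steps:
Q(U) = -24 (Q(U) = 2 - 26 = -24)
A = 1200718/2724445 (A = ((-1546607 + 57499) + 2689826)/2724445 = (-1489108 + 2689826)*(1/2724445) = 1200718*(1/2724445) = 1200718/2724445 ≈ 0.44072)
C = -320 (C = (-28 + 522) - 814 = 494 - 814 = -320)
G(M, f) = 127 (G(M, f) = -3048/(-24) = -3048*(-1/24) = 127)
G(C, -1*1418)/A = 127/(1200718/2724445) = 127*(2724445/1200718) = 346004515/1200718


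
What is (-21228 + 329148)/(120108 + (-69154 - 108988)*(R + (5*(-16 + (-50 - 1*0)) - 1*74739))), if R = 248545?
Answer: -76980/7725810371 ≈ -9.9640e-6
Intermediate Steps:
(-21228 + 329148)/(120108 + (-69154 - 108988)*(R + (5*(-16 + (-50 - 1*0)) - 1*74739))) = (-21228 + 329148)/(120108 + (-69154 - 108988)*(248545 + (5*(-16 + (-50 - 1*0)) - 1*74739))) = 307920/(120108 - 178142*(248545 + (5*(-16 + (-50 + 0)) - 74739))) = 307920/(120108 - 178142*(248545 + (5*(-16 - 50) - 74739))) = 307920/(120108 - 178142*(248545 + (5*(-66) - 74739))) = 307920/(120108 - 178142*(248545 + (-330 - 74739))) = 307920/(120108 - 178142*(248545 - 75069)) = 307920/(120108 - 178142*173476) = 307920/(120108 - 30903361592) = 307920/(-30903241484) = 307920*(-1/30903241484) = -76980/7725810371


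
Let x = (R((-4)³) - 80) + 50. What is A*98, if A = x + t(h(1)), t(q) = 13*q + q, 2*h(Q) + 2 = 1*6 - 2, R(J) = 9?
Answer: -686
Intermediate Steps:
x = -21 (x = (9 - 80) + 50 = -71 + 50 = -21)
h(Q) = 1 (h(Q) = -1 + (1*6 - 2)/2 = -1 + (6 - 2)/2 = -1 + (½)*4 = -1 + 2 = 1)
t(q) = 14*q
A = -7 (A = -21 + 14*1 = -21 + 14 = -7)
A*98 = -7*98 = -686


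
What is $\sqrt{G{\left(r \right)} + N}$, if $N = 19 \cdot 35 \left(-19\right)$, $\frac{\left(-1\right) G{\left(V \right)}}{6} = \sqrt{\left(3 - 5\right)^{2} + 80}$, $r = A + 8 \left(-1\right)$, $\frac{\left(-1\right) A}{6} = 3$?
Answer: $\sqrt{-12635 - 12 \sqrt{21}} \approx 112.65 i$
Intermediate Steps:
$A = -18$ ($A = \left(-6\right) 3 = -18$)
$r = -26$ ($r = -18 + 8 \left(-1\right) = -18 - 8 = -26$)
$G{\left(V \right)} = - 12 \sqrt{21}$ ($G{\left(V \right)} = - 6 \sqrt{\left(3 - 5\right)^{2} + 80} = - 6 \sqrt{\left(-2\right)^{2} + 80} = - 6 \sqrt{4 + 80} = - 6 \sqrt{84} = - 6 \cdot 2 \sqrt{21} = - 12 \sqrt{21}$)
$N = -12635$ ($N = 665 \left(-19\right) = -12635$)
$\sqrt{G{\left(r \right)} + N} = \sqrt{- 12 \sqrt{21} - 12635} = \sqrt{-12635 - 12 \sqrt{21}}$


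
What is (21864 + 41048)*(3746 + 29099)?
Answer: 2066344640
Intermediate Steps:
(21864 + 41048)*(3746 + 29099) = 62912*32845 = 2066344640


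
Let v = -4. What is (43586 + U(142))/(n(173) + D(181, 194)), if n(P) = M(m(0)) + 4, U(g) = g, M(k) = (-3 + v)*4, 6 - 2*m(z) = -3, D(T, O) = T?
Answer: 43728/157 ≈ 278.52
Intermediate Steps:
m(z) = 9/2 (m(z) = 3 - 1/2*(-3) = 3 + 3/2 = 9/2)
M(k) = -28 (M(k) = (-3 - 4)*4 = -7*4 = -28)
n(P) = -24 (n(P) = -28 + 4 = -24)
(43586 + U(142))/(n(173) + D(181, 194)) = (43586 + 142)/(-24 + 181) = 43728/157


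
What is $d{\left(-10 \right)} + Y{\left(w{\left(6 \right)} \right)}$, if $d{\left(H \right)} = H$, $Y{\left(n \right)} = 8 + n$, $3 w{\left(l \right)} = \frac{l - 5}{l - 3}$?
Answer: $- \frac{17}{9} \approx -1.8889$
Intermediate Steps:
$w{\left(l \right)} = \frac{-5 + l}{3 \left(-3 + l\right)}$ ($w{\left(l \right)} = \frac{\left(l - 5\right) \frac{1}{l - 3}}{3} = \frac{\left(-5 + l\right) \frac{1}{-3 + l}}{3} = \frac{\frac{1}{-3 + l} \left(-5 + l\right)}{3} = \frac{-5 + l}{3 \left(-3 + l\right)}$)
$d{\left(-10 \right)} + Y{\left(w{\left(6 \right)} \right)} = -10 + \left(8 + \frac{-5 + 6}{3 \left(-3 + 6\right)}\right) = -10 + \left(8 + \frac{1}{3} \cdot \frac{1}{3} \cdot 1\right) = -10 + \left(8 + \frac{1}{9}\right) = -10 + \frac{73}{9} = - \frac{17}{9}$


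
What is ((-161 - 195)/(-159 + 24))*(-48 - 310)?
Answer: -127448/135 ≈ -944.06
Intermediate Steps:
((-161 - 195)/(-159 + 24))*(-48 - 310) = -356/(-135)*(-358) = -356*(-1/135)*(-358) = (356/135)*(-358) = -127448/135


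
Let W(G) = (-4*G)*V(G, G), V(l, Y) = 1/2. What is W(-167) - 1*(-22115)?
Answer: 22449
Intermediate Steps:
V(l, Y) = 1/2
W(G) = -2*G (W(G) = -4*G*(1/2) = -2*G)
W(-167) - 1*(-22115) = -2*(-167) - 1*(-22115) = 334 + 22115 = 22449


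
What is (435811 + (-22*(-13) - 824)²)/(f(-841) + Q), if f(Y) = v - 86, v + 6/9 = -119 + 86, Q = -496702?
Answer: -435153/298093 ≈ -1.4598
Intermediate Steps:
v = -101/3 (v = -⅔ + (-119 + 86) = -⅔ - 33 = -101/3 ≈ -33.667)
f(Y) = -359/3 (f(Y) = -101/3 - 86 = -359/3)
(435811 + (-22*(-13) - 824)²)/(f(-841) + Q) = (435811 + (-22*(-13) - 824)²)/(-359/3 - 496702) = (435811 + (286 - 824)²)/(-1490465/3) = (435811 + (-538)²)*(-3/1490465) = (435811 + 289444)*(-3/1490465) = 725255*(-3/1490465) = -435153/298093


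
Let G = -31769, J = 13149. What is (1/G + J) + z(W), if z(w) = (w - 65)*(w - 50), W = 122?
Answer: 548110556/31769 ≈ 17253.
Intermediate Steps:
z(w) = (-65 + w)*(-50 + w)
(1/G + J) + z(W) = (1/(-31769) + 13149) + (3250 + 122**2 - 115*122) = (-1/31769 + 13149) + (3250 + 14884 - 14030) = 417730580/31769 + 4104 = 548110556/31769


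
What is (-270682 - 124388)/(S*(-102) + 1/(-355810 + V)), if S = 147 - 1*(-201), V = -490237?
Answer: 334247788290/30031284313 ≈ 11.130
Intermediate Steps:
S = 348 (S = 147 + 201 = 348)
(-270682 - 124388)/(S*(-102) + 1/(-355810 + V)) = (-270682 - 124388)/(348*(-102) + 1/(-355810 - 490237)) = -395070/(-35496 + 1/(-846047)) = -395070/(-35496 - 1/846047) = -395070/(-30031284313/846047) = -395070*(-846047/30031284313) = 334247788290/30031284313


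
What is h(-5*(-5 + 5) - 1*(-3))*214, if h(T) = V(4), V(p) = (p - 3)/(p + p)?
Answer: 107/4 ≈ 26.750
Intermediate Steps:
V(p) = (-3 + p)/(2*p) (V(p) = (-3 + p)/((2*p)) = (-3 + p)*(1/(2*p)) = (-3 + p)/(2*p))
h(T) = ⅛ (h(T) = (½)*(-3 + 4)/4 = (½)*(¼)*1 = ⅛)
h(-5*(-5 + 5) - 1*(-3))*214 = (⅛)*214 = 107/4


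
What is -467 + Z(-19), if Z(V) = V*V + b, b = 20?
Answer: -86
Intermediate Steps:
Z(V) = 20 + V**2 (Z(V) = V*V + 20 = V**2 + 20 = 20 + V**2)
-467 + Z(-19) = -467 + (20 + (-19)**2) = -467 + (20 + 361) = -467 + 381 = -86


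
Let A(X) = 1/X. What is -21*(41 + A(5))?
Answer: -4326/5 ≈ -865.20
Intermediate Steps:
-21*(41 + A(5)) = -21*(41 + 1/5) = -21*(41 + ⅕) = -21*206/5 = -4326/5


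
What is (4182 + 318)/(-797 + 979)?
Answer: 2250/91 ≈ 24.725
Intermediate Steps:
(4182 + 318)/(-797 + 979) = 4500/182 = 4500*(1/182) = 2250/91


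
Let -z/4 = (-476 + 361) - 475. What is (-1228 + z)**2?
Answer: 1281424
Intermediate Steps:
z = 2360 (z = -4*((-476 + 361) - 475) = -4*(-115 - 475) = -4*(-590) = 2360)
(-1228 + z)**2 = (-1228 + 2360)**2 = 1132**2 = 1281424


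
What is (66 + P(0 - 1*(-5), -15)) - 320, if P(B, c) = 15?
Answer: -239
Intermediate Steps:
(66 + P(0 - 1*(-5), -15)) - 320 = (66 + 15) - 320 = 81 - 320 = -239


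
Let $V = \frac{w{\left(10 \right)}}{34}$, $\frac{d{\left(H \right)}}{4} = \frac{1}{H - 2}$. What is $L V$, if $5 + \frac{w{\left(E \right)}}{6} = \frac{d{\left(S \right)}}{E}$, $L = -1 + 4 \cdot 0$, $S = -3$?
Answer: $\frac{381}{425} \approx 0.89647$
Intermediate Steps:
$L = -1$ ($L = -1 + 0 = -1$)
$d{\left(H \right)} = \frac{4}{-2 + H}$ ($d{\left(H \right)} = \frac{4}{H - 2} = \frac{4}{-2 + H}$)
$w{\left(E \right)} = -30 - \frac{24}{5 E}$ ($w{\left(E \right)} = -30 + 6 \frac{4 \frac{1}{-2 - 3}}{E} = -30 + 6 \frac{4 \frac{1}{-5}}{E} = -30 + 6 \frac{4 \left(- \frac{1}{5}\right)}{E} = -30 + 6 \left(- \frac{4}{5 E}\right) = -30 - \frac{24}{5 E}$)
$V = - \frac{381}{425}$ ($V = \frac{-30 - \frac{24}{5 \cdot 10}}{34} = \left(-30 - \frac{12}{25}\right) \frac{1}{34} = \left(- \frac{762}{25}\right) \frac{1}{34} = - \frac{381}{425} \approx -0.89647$)
$L V = \left(-1\right) \left(- \frac{381}{425}\right) = \frac{381}{425}$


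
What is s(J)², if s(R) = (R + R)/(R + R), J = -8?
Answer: 1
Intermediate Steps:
J = -8 (J = -2*4 = -8)
s(R) = 1 (s(R) = (2*R)/((2*R)) = (2*R)*(1/(2*R)) = 1)
s(J)² = 1² = 1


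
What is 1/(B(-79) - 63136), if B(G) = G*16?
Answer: -1/64400 ≈ -1.5528e-5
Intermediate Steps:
B(G) = 16*G
1/(B(-79) - 63136) = 1/(16*(-79) - 63136) = 1/(-1264 - 63136) = 1/(-64400) = -1/64400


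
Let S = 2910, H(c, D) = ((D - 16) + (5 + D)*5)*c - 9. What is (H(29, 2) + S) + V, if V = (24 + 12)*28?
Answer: 4518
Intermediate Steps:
H(c, D) = -9 + c*(9 + 6*D) (H(c, D) = ((-16 + D) + (25 + 5*D))*c - 9 = (9 + 6*D)*c - 9 = c*(9 + 6*D) - 9 = -9 + c*(9 + 6*D))
V = 1008 (V = 36*28 = 1008)
(H(29, 2) + S) + V = ((-9 + 9*29 + 6*2*29) + 2910) + 1008 = ((-9 + 261 + 348) + 2910) + 1008 = (600 + 2910) + 1008 = 3510 + 1008 = 4518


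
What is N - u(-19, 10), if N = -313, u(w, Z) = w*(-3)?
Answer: -370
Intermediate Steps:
u(w, Z) = -3*w
N - u(-19, 10) = -313 - (-3)*(-19) = -313 - 1*57 = -313 - 57 = -370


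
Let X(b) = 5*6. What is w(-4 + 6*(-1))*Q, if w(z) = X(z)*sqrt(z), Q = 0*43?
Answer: 0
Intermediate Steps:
X(b) = 30
Q = 0
w(z) = 30*sqrt(z)
w(-4 + 6*(-1))*Q = (30*sqrt(-4 + 6*(-1)))*0 = (30*sqrt(-4 - 6))*0 = (30*sqrt(-10))*0 = (30*(I*sqrt(10)))*0 = (30*I*sqrt(10))*0 = 0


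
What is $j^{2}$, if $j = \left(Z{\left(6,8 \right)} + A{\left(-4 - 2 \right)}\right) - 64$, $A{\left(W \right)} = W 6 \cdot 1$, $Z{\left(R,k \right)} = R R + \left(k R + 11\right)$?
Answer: $25$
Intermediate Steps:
$Z{\left(R,k \right)} = 11 + R^{2} + R k$ ($Z{\left(R,k \right)} = R^{2} + \left(R k + 11\right) = R^{2} + \left(11 + R k\right) = 11 + R^{2} + R k$)
$A{\left(W \right)} = 6 W$ ($A{\left(W \right)} = 6 W 1 = 6 W$)
$j = -5$ ($j = \left(\left(11 + 6^{2} + 6 \cdot 8\right) + 6 \left(-4 - 2\right)\right) - 64 = \left(\left(11 + 36 + 48\right) + 6 \left(-6\right)\right) - 64 = \left(95 - 36\right) - 64 = 59 - 64 = -5$)
$j^{2} = \left(-5\right)^{2} = 25$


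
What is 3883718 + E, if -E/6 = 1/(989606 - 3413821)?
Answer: 9414967431376/2424215 ≈ 3.8837e+6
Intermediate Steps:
E = 6/2424215 (E = -6/(989606 - 3413821) = -6/(-2424215) = -6*(-1/2424215) = 6/2424215 ≈ 2.4750e-6)
3883718 + E = 3883718 + 6/2424215 = 9414967431376/2424215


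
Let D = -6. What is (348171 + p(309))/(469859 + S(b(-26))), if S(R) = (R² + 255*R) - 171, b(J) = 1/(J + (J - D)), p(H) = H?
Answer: 245794560/331282693 ≈ 0.74195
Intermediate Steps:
b(J) = 1/(6 + 2*J) (b(J) = 1/(J + (J - 1*(-6))) = 1/(J + (J + 6)) = 1/(J + (6 + J)) = 1/(6 + 2*J))
S(R) = -171 + R² + 255*R
(348171 + p(309))/(469859 + S(b(-26))) = (348171 + 309)/(469859 + (-171 + (1/(2*(3 - 26)))² + 255*(1/(2*(3 - 26))))) = 348480/(469859 + (-171 + ((½)/(-23))² + 255*((½)/(-23)))) = 348480/(469859 + (-171 + ((½)*(-1/23))² + 255*((½)*(-1/23)))) = 348480/(469859 + (-171 + (-1/46)² + 255*(-1/46))) = 348480/(469859 + (-171 + 1/2116 - 255/46)) = 348480/(469859 - 373565/2116) = 348480/(993848079/2116) = 348480*(2116/993848079) = 245794560/331282693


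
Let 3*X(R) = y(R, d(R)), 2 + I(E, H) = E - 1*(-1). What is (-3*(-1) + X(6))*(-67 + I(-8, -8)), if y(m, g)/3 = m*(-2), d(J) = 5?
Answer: 684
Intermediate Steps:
I(E, H) = -1 + E (I(E, H) = -2 + (E - 1*(-1)) = -2 + (E + 1) = -2 + (1 + E) = -1 + E)
y(m, g) = -6*m (y(m, g) = 3*(m*(-2)) = 3*(-2*m) = -6*m)
X(R) = -2*R (X(R) = (-6*R)/3 = -2*R)
(-3*(-1) + X(6))*(-67 + I(-8, -8)) = (-3*(-1) - 2*6)*(-67 + (-1 - 8)) = (3 - 12)*(-67 - 9) = -9*(-76) = 684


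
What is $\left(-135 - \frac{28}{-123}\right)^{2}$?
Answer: $\frac{274796929}{15129} \approx 18164.0$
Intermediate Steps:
$\left(-135 - \frac{28}{-123}\right)^{2} = \left(-135 - - \frac{28}{123}\right)^{2} = \left(-135 + \frac{28}{123}\right)^{2} = \left(- \frac{16577}{123}\right)^{2} = \frac{274796929}{15129}$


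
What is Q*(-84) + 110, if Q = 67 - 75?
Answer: 782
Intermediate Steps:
Q = -8
Q*(-84) + 110 = -8*(-84) + 110 = 672 + 110 = 782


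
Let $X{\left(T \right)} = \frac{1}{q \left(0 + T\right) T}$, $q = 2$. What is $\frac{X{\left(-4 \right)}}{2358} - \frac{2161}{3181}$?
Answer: $- \frac{163057235}{240025536} \approx -0.67933$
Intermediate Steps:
$X{\left(T \right)} = \frac{1}{2 T^{2}}$ ($X{\left(T \right)} = \frac{1}{2 \left(0 + T\right) T} = \frac{1}{2 T T} = \frac{1}{2 T^{2}}$)
$\frac{X{\left(-4 \right)}}{2358} - \frac{2161}{3181} = \frac{\frac{1}{2} \cdot \frac{1}{16}}{2358} - \frac{2161}{3181} = \frac{1}{2} \cdot \frac{1}{16} \cdot \frac{1}{2358} - \frac{2161}{3181} = \frac{1}{32} \cdot \frac{1}{2358} - \frac{2161}{3181} = \frac{1}{75456} - \frac{2161}{3181} = - \frac{163057235}{240025536}$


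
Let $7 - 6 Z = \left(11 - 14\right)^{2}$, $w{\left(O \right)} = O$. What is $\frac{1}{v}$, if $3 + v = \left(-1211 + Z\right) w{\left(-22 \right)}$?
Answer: $\frac{3}{79939} \approx 3.7529 \cdot 10^{-5}$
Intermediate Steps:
$Z = - \frac{1}{3}$ ($Z = \frac{7}{6} - \frac{\left(11 - 14\right)^{2}}{6} = \frac{7}{6} - \frac{\left(-3\right)^{2}}{6} = \frac{7}{6} - \frac{3}{2} = - \frac{1}{3} \approx -0.33333$)
$v = \frac{79939}{3}$ ($v = -3 + \left(-1211 - \frac{1}{3}\right) \left(-22\right) = -3 - - \frac{79948}{3} = -3 + \frac{79948}{3} = \frac{79939}{3} \approx 26646.0$)
$\frac{1}{v} = \frac{1}{\frac{79939}{3}} = \frac{3}{79939}$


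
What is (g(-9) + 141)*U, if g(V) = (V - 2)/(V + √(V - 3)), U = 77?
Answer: 339108/31 + 1694*I*√3/93 ≈ 10939.0 + 31.549*I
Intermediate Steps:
g(V) = (-2 + V)/(V + √(-3 + V))
(g(-9) + 141)*U = ((-2 - 9)/(-9 + √(-3 - 9)) + 141)*77 = (-11/(-9 + √(-12)) + 141)*77 = (-11/(-9 + 2*I*√3) + 141)*77 = (141 - 11/(-9 + 2*I*√3))*77 = 10857 - 847/(-9 + 2*I*√3)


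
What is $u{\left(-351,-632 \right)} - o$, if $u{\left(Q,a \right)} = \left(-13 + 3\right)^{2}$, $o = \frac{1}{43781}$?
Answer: $\frac{4378099}{43781} \approx 100.0$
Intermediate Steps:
$o = \frac{1}{43781} \approx 2.2841 \cdot 10^{-5}$
$u{\left(Q,a \right)} = 100$ ($u{\left(Q,a \right)} = \left(-10\right)^{2} = 100$)
$u{\left(-351,-632 \right)} - o = 100 - \frac{1}{43781} = \frac{4378099}{43781}$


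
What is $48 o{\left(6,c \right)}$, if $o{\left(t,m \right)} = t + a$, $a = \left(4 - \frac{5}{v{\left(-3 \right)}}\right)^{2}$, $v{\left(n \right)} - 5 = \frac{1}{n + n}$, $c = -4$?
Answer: $\frac{597216}{841} \approx 710.13$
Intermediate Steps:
$v{\left(n \right)} = 5 + \frac{1}{2 n}$ ($v{\left(n \right)} = 5 + \frac{1}{n + n} = 5 + \frac{1}{2 n}$)
$a = \frac{7396}{841}$ ($a = \left(4 + \left(- \frac{5}{5 + \frac{1}{2 \left(-3\right)}} + \frac{0}{-5}\right)\right)^{2} = \left(4 + \left(- \frac{5}{5 + \frac{1}{2} \left(- \frac{1}{3}\right)} + 0 \left(- \frac{1}{5}\right)\right)\right)^{2} = \left(4 + \left(- \frac{5}{5 - \frac{1}{6}} + 0\right)\right)^{2} = \left(4 + \left(- \frac{5}{\frac{29}{6}} + 0\right)\right)^{2} = \left(4 + \left(\left(-5\right) \frac{6}{29} + 0\right)\right)^{2} = \left(4 + \left(- \frac{30}{29} + 0\right)\right)^{2} = \left(4 - \frac{30}{29}\right)^{2} = \left(\frac{86}{29}\right)^{2} = \frac{7396}{841} \approx 8.7943$)
$o{\left(t,m \right)} = \frac{7396}{841} + t$ ($o{\left(t,m \right)} = t + \frac{7396}{841} = \frac{7396}{841} + t$)
$48 o{\left(6,c \right)} = 48 \left(\frac{7396}{841} + 6\right) = 48 \cdot \frac{12442}{841} = \frac{597216}{841}$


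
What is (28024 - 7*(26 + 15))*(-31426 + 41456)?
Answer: 278202110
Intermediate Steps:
(28024 - 7*(26 + 15))*(-31426 + 41456) = (28024 - 7*41)*10030 = (28024 - 287)*10030 = 27737*10030 = 278202110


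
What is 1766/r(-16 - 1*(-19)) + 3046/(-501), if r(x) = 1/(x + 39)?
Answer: 37157126/501 ≈ 74166.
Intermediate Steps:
r(x) = 1/(39 + x)
1766/r(-16 - 1*(-19)) + 3046/(-501) = 1766/(1/(39 + (-16 - 1*(-19)))) + 3046/(-501) = 1766/(1/(39 + (-16 + 19))) + 3046*(-1/501) = 1766/(1/(39 + 3)) - 3046/501 = 1766/(1/42) - 3046/501 = 1766*42 - 3046/501 = 74172 - 3046/501 = 37157126/501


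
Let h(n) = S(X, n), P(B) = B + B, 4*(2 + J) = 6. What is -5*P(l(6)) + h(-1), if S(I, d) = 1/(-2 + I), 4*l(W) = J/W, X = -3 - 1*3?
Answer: 1/12 ≈ 0.083333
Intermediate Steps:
J = -½ (J = -2 + (¼)*6 = -2 + 3/2 = -½ ≈ -0.50000)
X = -6 (X = -3 - 3 = -6)
l(W) = -1/(8*W) (l(W) = (-1/(2*W))/4 = -1/(8*W))
P(B) = 2*B
h(n) = -⅛ (h(n) = 1/(-2 - 6) = 1/(-8) = -⅛)
-5*P(l(6)) + h(-1) = -10*(-⅛/6) - ⅛ = -10*(-⅛*⅙) - ⅛ = -10*(-1)/48 - ⅛ = -5*(-1/24) - ⅛ = 5/24 - ⅛ = 1/12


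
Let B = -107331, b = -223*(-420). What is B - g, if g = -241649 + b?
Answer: 40658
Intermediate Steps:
b = 93660
g = -147989 (g = -241649 + 93660 = -147989)
B - g = -107331 - 1*(-147989) = -107331 + 147989 = 40658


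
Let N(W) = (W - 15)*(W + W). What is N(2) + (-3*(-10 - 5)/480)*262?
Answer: -439/16 ≈ -27.438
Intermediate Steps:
N(W) = 2*W*(-15 + W) (N(W) = (-15 + W)*(2*W) = 2*W*(-15 + W))
N(2) + (-3*(-10 - 5)/480)*262 = 2*2*(-15 + 2) + (-3*(-10 - 5)/480)*262 = 2*2*(-13) + (-3*(-15)*(1/480))*262 = -52 + (45*(1/480))*262 = -52 + (3/32)*262 = -52 + 393/16 = -439/16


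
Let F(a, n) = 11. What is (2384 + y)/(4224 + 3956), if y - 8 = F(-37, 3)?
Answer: 2403/8180 ≈ 0.29377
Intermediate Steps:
y = 19 (y = 8 + 11 = 19)
(2384 + y)/(4224 + 3956) = (2384 + 19)/(4224 + 3956) = 2403/8180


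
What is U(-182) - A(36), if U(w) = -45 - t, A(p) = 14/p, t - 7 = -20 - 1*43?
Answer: 191/18 ≈ 10.611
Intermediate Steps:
t = -56 (t = 7 + (-20 - 1*43) = 7 + (-20 - 43) = 7 - 63 = -56)
U(w) = 11 (U(w) = -45 - 1*(-56) = -45 + 56 = 11)
U(-182) - A(36) = 11 - 14/36 = 11 - 1*7/18 = 11 - 7/18 = 191/18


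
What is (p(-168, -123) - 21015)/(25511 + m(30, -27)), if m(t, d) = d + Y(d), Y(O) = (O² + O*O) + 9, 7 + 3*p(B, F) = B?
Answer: -63220/80853 ≈ -0.78191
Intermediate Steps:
p(B, F) = -7/3 + B/3
Y(O) = 9 + 2*O² (Y(O) = (O² + O²) + 9 = 2*O² + 9 = 9 + 2*O²)
m(t, d) = 9 + d + 2*d² (m(t, d) = d + (9 + 2*d²) = 9 + d + 2*d²)
(p(-168, -123) - 21015)/(25511 + m(30, -27)) = ((-7/3 + (⅓)*(-168)) - 21015)/(25511 + (9 - 27 + 2*(-27)²)) = ((-7/3 - 56) - 21015)/(25511 + (9 - 27 + 2*729)) = (-175/3 - 21015)/(25511 + (9 - 27 + 1458)) = -63220/(3*(25511 + 1440)) = -63220/3/26951 = -63220/3*1/26951 = -63220/80853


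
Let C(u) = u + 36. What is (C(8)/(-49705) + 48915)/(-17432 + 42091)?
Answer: 2431320031/1225675595 ≈ 1.9837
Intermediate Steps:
C(u) = 36 + u
(C(8)/(-49705) + 48915)/(-17432 + 42091) = ((36 + 8)/(-49705) + 48915)/(-17432 + 42091) = (44*(-1/49705) + 48915)/24659 = (-44/49705 + 48915)*(1/24659) = (2431320031/49705)*(1/24659) = 2431320031/1225675595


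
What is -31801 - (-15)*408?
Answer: -25681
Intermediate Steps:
-31801 - (-15)*408 = -31801 - 1*(-6120) = -31801 + 6120 = -25681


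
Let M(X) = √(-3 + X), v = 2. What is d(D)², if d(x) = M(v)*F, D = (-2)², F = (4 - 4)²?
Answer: 0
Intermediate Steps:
F = 0 (F = 0² = 0)
D = 4
d(x) = 0 (d(x) = √(-3 + 2)*0 = √(-1)*0 = I*0 = 0)
d(D)² = 0² = 0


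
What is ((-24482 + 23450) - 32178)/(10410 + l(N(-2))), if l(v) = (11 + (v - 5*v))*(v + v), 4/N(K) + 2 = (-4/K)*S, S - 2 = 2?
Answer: -29889/9379 ≈ -3.1868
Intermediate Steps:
S = 4 (S = 2 + 2 = 4)
N(K) = 4/(-2 - 16/K) (N(K) = 4/(-2 - 4/K*4) = 4/(-2 - 16/K))
l(v) = 2*v*(11 - 4*v) (l(v) = (11 - 4*v)*(2*v) = 2*v*(11 - 4*v))
((-24482 + 23450) - 32178)/(10410 + l(N(-2))) = ((-24482 + 23450) - 32178)/(10410 + 2*(-2*(-2)/(8 - 2))*(11 - (-8)*(-2)/(8 - 2))) = (-1032 - 32178)/(10410 + 2*(-2*(-2)/6)*(11 - (-8)*(-2)/6)) = -33210/(10410 + 2*(-2*(-2)*1/6)*(11 - (-8)*(-2)/6)) = -33210/(10410 + 2*(2/3)*(11 - 4*2/3)) = -33210/(10410 + 2*(2/3)*(11 - 8/3)) = -33210/(10410 + 2*(2/3)*(25/3)) = -33210/(10410 + 100/9) = -33210/93790/9 = -33210*9/93790 = -29889/9379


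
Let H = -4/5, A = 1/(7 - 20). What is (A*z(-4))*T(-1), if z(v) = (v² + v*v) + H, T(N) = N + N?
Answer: 24/5 ≈ 4.8000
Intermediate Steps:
T(N) = 2*N
A = -1/13 (A = 1/(-13) = -1/13 ≈ -0.076923)
H = -⅘ (H = -4*⅕ = -⅘ ≈ -0.80000)
z(v) = -⅘ + 2*v² (z(v) = (v² + v*v) - ⅘ = (v² + v²) - ⅘ = 2*v² - ⅘ = -⅘ + 2*v²)
(A*z(-4))*T(-1) = (-(-⅘ + 2*(-4)²)/13)*(2*(-1)) = -(-⅘ + 2*16)/13*(-2) = -(-⅘ + 32)/13*(-2) = -1/13*156/5*(-2) = -12/5*(-2) = 24/5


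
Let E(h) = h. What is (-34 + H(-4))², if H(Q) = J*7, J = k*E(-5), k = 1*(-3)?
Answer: 5041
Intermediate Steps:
k = -3
J = 15 (J = -3*(-5) = 15)
H(Q) = 105 (H(Q) = 15*7 = 105)
(-34 + H(-4))² = (-34 + 105)² = 71² = 5041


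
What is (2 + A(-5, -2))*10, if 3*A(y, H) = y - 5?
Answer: -40/3 ≈ -13.333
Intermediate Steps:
A(y, H) = -5/3 + y/3 (A(y, H) = (y - 5)/3 = (-5 + y)/3 = -5/3 + y/3)
(2 + A(-5, -2))*10 = (2 + (-5/3 + (⅓)*(-5)))*10 = (2 + (-5/3 - 5/3))*10 = (2 - 10/3)*10 = -4/3*10 = -40/3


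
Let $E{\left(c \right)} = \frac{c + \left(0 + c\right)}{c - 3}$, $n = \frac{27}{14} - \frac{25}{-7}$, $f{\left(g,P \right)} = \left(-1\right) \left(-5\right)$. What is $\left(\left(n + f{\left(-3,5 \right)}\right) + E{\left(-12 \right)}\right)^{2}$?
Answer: $\frac{14641}{100} \approx 146.41$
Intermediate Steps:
$f{\left(g,P \right)} = 5$
$n = \frac{11}{2}$ ($n = 27 \cdot \frac{1}{14} - - \frac{25}{7} = \frac{27}{14} + \frac{25}{7} = \frac{11}{2} \approx 5.5$)
$E{\left(c \right)} = \frac{2 c}{-3 + c}$ ($E{\left(c \right)} = \frac{c + c}{-3 + c} = \frac{2 c}{-3 + c}$)
$\left(\left(n + f{\left(-3,5 \right)}\right) + E{\left(-12 \right)}\right)^{2} = \left(\left(\frac{11}{2} + 5\right) + 2 \left(-12\right) \frac{1}{-3 - 12}\right)^{2} = \left(\frac{21}{2} + 2 \left(-12\right) \frac{1}{-15}\right)^{2} = \left(\frac{21}{2} + 2 \left(-12\right) \left(- \frac{1}{15}\right)\right)^{2} = \left(\frac{21}{2} + \frac{8}{5}\right)^{2} = \left(\frac{121}{10}\right)^{2} = \frac{14641}{100}$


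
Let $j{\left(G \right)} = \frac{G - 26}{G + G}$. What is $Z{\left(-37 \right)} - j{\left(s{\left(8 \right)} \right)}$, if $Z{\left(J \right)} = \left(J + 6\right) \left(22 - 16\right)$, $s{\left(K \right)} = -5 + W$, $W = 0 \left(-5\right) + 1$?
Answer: $- \frac{759}{4} \approx -189.75$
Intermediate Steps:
$W = 1$ ($W = 0 + 1 = 1$)
$s{\left(K \right)} = -4$ ($s{\left(K \right)} = -5 + 1 = -4$)
$Z{\left(J \right)} = 36 + 6 J$ ($Z{\left(J \right)} = \left(6 + J\right) 6 = 36 + 6 J$)
$j{\left(G \right)} = \frac{-26 + G}{2 G}$
$Z{\left(-37 \right)} - j{\left(s{\left(8 \right)} \right)} = \left(36 + 6 \left(-37\right)\right) - \frac{-26 - 4}{2 \left(-4\right)} = \left(36 - 222\right) - \frac{1}{2} \left(- \frac{1}{4}\right) \left(-30\right) = -186 - \frac{15}{4} = - \frac{759}{4}$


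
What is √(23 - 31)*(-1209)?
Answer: -2418*I*√2 ≈ -3419.6*I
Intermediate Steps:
√(23 - 31)*(-1209) = √(-8)*(-1209) = (2*I*√2)*(-1209) = -2418*I*√2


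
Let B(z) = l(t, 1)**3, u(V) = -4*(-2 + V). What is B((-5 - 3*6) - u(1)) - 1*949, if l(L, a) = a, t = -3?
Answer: -948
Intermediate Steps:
u(V) = 8 - 4*V
B(z) = 1 (B(z) = 1**3 = 1)
B((-5 - 3*6) - u(1)) - 1*949 = 1 - 1*949 = 1 - 949 = -948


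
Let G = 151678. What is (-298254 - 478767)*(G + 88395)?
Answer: -186541762533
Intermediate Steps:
(-298254 - 478767)*(G + 88395) = (-298254 - 478767)*(151678 + 88395) = -777021*240073 = -186541762533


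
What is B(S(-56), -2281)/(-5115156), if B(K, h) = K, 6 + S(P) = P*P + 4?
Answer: -1567/2557578 ≈ -0.00061269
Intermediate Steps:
S(P) = -2 + P² (S(P) = -6 + (P*P + 4) = -6 + (P² + 4) = -6 + (4 + P²) = -2 + P²)
B(S(-56), -2281)/(-5115156) = (-2 + (-56)²)/(-5115156) = (-2 + 3136)*(-1/5115156) = 3134*(-1/5115156) = -1567/2557578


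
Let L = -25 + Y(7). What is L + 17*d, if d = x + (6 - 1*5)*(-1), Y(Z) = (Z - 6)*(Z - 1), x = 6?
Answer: 66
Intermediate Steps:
Y(Z) = (-1 + Z)*(-6 + Z) (Y(Z) = (-6 + Z)*(-1 + Z) = (-1 + Z)*(-6 + Z))
L = -19 (L = -25 + (6 + 7² - 7*7) = -25 + (6 + 49 - 49) = -25 + 6 = -19)
d = 5 (d = 6 + (6 - 1*5)*(-1) = 6 + (6 - 5)*(-1) = 6 + 1*(-1) = 6 - 1 = 5)
L + 17*d = -19 + 17*5 = -19 + 85 = 66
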